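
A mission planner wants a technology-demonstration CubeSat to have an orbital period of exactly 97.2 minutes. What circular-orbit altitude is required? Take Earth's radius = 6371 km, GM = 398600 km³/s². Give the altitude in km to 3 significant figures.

T = 97.2 min = 5832.0 s.
From T = 2π√(a³/μ): a = (μ T²/4π²)^(1/3) = (398600 × 5832.0² / 4π²)^(1/3) = 7003 km.
Altitude h = a − R = 7003 − 6371 = 632 km.

632 km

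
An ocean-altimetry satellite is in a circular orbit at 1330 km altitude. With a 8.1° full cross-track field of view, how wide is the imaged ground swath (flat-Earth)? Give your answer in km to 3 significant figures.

Half-angle = 8.1°/2 = 4.05°.
Swath width ≈ 2h·tan(θ/2) = 2 × 1330 × tan(4.05°) = 188.3 km.

188 km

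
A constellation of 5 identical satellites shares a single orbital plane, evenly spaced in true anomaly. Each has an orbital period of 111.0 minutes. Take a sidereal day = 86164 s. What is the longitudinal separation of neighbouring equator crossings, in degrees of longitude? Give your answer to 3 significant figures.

5.57°

T = 111.0 min = 6660.0 s.
Single-satellite node shift = (6660.0/86164) × 360° = 27.83°.
With 5 satellites evenly phased, successive equator crossings are 27.83/5 = 5.565° apart.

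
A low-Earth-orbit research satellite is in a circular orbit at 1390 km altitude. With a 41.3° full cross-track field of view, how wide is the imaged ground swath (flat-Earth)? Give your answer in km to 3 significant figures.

1050 km

Half-angle = 41.3°/2 = 20.65°.
Swath width ≈ 2h·tan(θ/2) = 2 × 1390 × tan(20.65°) = 1047.7 km.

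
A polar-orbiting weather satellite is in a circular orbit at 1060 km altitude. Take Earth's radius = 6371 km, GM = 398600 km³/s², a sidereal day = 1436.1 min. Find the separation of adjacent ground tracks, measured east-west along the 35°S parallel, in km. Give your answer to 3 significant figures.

Semi-major axis a = 6371 + 1060 = 7431 km. Period T = 2π√(a³/μ) = 2π√(7431³/398600) = 6375.0 s = 106.25 min.
Node shift per orbit = (6375.0/86166) × 360° = 26.63°.
Equatorial spacing = 26.63 × 111.2 km/° = 2962 km.
At 35° latitude, spacing = 2962 × cos(35°) = 2426 km.

2430 km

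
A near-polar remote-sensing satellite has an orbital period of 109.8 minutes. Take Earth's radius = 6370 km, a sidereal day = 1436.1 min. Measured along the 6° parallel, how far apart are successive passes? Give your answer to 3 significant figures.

T = 109.8 min = 6588.0 s.
Node shift per orbit = (6588.0/86166) × 360° = 27.52°.
Equatorial spacing = 27.52 × 111.2 km/° = 3060 km.
At 6° latitude, spacing = 3060 × cos(6°) = 3043 km.

3040 km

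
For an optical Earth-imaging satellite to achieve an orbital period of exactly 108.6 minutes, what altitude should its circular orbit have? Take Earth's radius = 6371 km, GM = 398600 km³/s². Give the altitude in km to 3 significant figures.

T = 108.6 min = 6516.0 s.
From T = 2π√(a³/μ): a = (μ T²/4π²)^(1/3) = (398600 × 6516.0² / 4π²)^(1/3) = 7540 km.
Altitude h = a − R = 7540 − 6371 = 1169 km.

1170 km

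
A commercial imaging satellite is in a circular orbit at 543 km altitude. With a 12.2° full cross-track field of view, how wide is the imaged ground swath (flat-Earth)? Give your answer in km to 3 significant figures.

116 km

Half-angle = 12.2°/2 = 6.1°.
Swath width ≈ 2h·tan(θ/2) = 2 × 543 × tan(6.1°) = 116.1 km.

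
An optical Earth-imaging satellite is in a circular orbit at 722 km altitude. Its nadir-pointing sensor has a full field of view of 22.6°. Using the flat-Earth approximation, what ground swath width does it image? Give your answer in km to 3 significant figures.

Half-angle = 22.6°/2 = 11.3°.
Swath width ≈ 2h·tan(θ/2) = 2 × 722 × tan(11.3°) = 288.5 km.

289 km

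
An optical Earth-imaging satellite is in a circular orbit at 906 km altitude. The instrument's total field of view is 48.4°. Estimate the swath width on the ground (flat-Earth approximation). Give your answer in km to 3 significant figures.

814 km

Half-angle = 48.4°/2 = 24.2°.
Swath width ≈ 2h·tan(θ/2) = 2 × 906 × tan(24.2°) = 814.3 km.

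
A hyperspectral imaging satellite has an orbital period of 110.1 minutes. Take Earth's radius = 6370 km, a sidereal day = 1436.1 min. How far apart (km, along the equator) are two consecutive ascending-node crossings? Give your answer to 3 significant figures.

3070 km

T = 110.1 min = 6606.0 s.
During one orbit Earth rotates (6606.0 / 86166) × 360° = 27.60°.
At the equator that is 27.60° × (2π·6370/360) km/° = 27.60 × 111.2 = 3068 km.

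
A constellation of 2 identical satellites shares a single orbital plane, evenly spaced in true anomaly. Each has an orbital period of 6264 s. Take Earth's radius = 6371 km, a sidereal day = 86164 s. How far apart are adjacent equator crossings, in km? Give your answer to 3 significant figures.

Single-satellite node shift = (6264.0/86164) × 360° = 26.17°.
With 2 satellites evenly phased, successive equator crossings are 26.17/2 = 13.086° apart.
That is 13.086 × 111.2 = 1455 km at the equator.

1460 km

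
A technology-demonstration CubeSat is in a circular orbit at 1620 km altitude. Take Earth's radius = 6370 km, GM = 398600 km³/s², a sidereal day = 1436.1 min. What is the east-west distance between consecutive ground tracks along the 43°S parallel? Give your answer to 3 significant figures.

2410 km

Semi-major axis a = 6370 + 1620 = 7990 km. Period T = 2π√(a³/μ) = 2π√(7990³/398600) = 7107.7 s = 118.46 min.
Node shift per orbit = (7107.7/86166) × 360° = 29.70°.
Equatorial spacing = 29.70 × 111.2 km/° = 3302 km.
At 43° latitude, spacing = 3302 × cos(43°) = 2415 km.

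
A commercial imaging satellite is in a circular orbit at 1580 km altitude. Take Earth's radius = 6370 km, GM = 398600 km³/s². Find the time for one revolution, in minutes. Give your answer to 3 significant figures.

118 min

Semi-major axis a = 6370 + 1580 = 7950 km. Period T = 2π√(a³/μ) = 2π√(7950³/398600) = 7054.4 s = 117.57 min.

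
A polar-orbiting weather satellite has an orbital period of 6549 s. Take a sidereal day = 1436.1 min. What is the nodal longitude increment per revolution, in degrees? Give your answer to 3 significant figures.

27.4°

During one orbit Earth rotates (6549.0 / 86166) × 360° = 27.36°.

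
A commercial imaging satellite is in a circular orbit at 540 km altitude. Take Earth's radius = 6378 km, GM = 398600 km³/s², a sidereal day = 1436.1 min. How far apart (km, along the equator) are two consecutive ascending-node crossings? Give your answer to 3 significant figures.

2660 km

Semi-major axis a = 6378 + 540 = 6918 km. Period T = 2π√(a³/μ) = 2π√(6918³/398600) = 5726.4 s = 95.44 min.
During one orbit Earth rotates (5726.4 / 86166) × 360° = 23.92°.
At the equator that is 23.92° × (2π·6378/360) km/° = 23.92 × 111.3 = 2663 km.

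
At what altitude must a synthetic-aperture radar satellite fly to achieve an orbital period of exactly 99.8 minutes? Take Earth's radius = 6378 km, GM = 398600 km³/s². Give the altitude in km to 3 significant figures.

T = 99.8 min = 5988.0 s.
From T = 2π√(a³/μ): a = (μ T²/4π²)^(1/3) = (398600 × 5988.0² / 4π²)^(1/3) = 7127 km.
Altitude h = a − R = 7127 − 6378 = 749 km.

749 km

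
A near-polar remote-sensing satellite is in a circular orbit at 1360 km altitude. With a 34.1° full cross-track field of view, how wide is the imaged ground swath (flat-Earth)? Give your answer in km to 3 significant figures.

834 km

Half-angle = 34.1°/2 = 17.05°.
Swath width ≈ 2h·tan(θ/2) = 2 × 1360 × tan(17.05°) = 834.2 km.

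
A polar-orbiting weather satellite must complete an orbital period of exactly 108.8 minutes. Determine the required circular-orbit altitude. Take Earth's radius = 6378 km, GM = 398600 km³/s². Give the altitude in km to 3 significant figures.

1170 km

T = 108.8 min = 6528.0 s.
From T = 2π√(a³/μ): a = (μ T²/4π²)^(1/3) = (398600 × 6528.0² / 4π²)^(1/3) = 7549 km.
Altitude h = a − R = 7549 − 6378 = 1171 km.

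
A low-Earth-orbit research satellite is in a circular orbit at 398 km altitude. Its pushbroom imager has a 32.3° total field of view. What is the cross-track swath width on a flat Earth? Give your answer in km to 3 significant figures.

Half-angle = 32.3°/2 = 16.15°.
Swath width ≈ 2h·tan(θ/2) = 2 × 398 × tan(16.15°) = 230.5 km.

231 km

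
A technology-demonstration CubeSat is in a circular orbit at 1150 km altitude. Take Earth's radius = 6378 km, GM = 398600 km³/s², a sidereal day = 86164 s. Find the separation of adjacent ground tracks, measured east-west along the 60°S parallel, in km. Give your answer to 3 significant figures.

Semi-major axis a = 6378 + 1150 = 7528 km. Period T = 2π√(a³/μ) = 2π√(7528³/398600) = 6500.3 s = 108.34 min.
Node shift per orbit = (6500.3/86164) × 360° = 27.16°.
Equatorial spacing = 27.16 × 111.3 km/° = 3023 km.
At 60° latitude, spacing = 3023 × cos(60°) = 1512 km.

1510 km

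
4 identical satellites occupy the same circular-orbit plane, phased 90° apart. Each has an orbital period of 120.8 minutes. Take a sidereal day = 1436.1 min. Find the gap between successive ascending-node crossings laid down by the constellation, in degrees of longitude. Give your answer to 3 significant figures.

T = 120.8 min = 7248.0 s.
Single-satellite node shift = (7248.0/86166) × 360° = 30.28°.
With 4 satellites evenly phased, successive equator crossings are 30.28/4 = 7.571° apart.

7.57°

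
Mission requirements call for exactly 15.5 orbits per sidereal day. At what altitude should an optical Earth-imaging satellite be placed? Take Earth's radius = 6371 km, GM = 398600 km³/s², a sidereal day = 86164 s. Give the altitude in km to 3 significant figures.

Required period T = 86164 / 15.5 = 5559.0 s.
From T = 2π√(a³/μ): a = (μ T²/4π²)^(1/3) = (398600 × 5559.0² / 4π²)^(1/3) = 6782 km.
Altitude h = a − R = 6782 − 6371 = 411 km.

411 km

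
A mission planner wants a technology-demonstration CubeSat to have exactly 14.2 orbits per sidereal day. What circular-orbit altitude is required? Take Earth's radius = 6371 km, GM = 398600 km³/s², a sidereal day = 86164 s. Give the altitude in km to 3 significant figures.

819 km

Required period T = 86164 / 14.2 = 6067.9 s.
From T = 2π√(a³/μ): a = (μ T²/4π²)^(1/3) = (398600 × 6067.9² / 4π²)^(1/3) = 7190 km.
Altitude h = a − R = 7190 − 6371 = 819 km.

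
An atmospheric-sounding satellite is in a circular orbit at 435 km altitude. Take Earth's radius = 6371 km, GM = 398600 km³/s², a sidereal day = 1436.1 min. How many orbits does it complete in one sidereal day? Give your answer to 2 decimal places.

15.42

Semi-major axis a = 6371 + 435 = 6806 km. Period T = 2π√(a³/μ) = 2π√(6806³/398600) = 5587.9 s = 93.13 min.
Orbits per sidereal day = 86166 / 5587.9 = 15.420.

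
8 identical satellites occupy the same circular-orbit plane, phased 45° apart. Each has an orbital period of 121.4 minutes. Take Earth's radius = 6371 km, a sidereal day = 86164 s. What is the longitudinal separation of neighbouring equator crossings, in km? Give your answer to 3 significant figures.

423 km

T = 121.4 min = 7284.0 s.
Single-satellite node shift = (7284.0/86164) × 360° = 30.43°.
With 8 satellites evenly phased, successive equator crossings are 30.43/8 = 3.804° apart.
That is 3.804 × 111.2 = 423 km at the equator.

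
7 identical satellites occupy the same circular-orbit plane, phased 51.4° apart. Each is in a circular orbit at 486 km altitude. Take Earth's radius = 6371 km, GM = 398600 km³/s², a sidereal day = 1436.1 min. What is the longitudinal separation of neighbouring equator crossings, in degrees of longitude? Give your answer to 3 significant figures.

3.37°

Semi-major axis a = 6371 + 486 = 6857 km. Period T = 2π√(a³/μ) = 2π√(6857³/398600) = 5650.8 s = 94.18 min.
Single-satellite node shift = (5650.8/86166) × 360° = 23.61°.
With 7 satellites evenly phased, successive equator crossings are 23.61/7 = 3.373° apart.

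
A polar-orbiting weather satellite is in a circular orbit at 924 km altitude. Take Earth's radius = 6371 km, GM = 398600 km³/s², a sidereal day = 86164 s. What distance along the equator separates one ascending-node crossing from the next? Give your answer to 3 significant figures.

Semi-major axis a = 6371 + 924 = 7295 km. Period T = 2π√(a³/μ) = 2π√(7295³/398600) = 6200.8 s = 103.35 min.
During one orbit Earth rotates (6200.8 / 86164) × 360° = 25.91°.
At the equator that is 25.91° × (2π·6371/360) km/° = 25.91 × 111.2 = 2881 km.

2880 km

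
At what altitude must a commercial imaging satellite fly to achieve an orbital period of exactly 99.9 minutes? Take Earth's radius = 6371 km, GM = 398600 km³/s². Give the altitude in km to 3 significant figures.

761 km

T = 99.9 min = 5994.0 s.
From T = 2π√(a³/μ): a = (μ T²/4π²)^(1/3) = (398600 × 5994.0² / 4π²)^(1/3) = 7132 km.
Altitude h = a − R = 7132 − 6371 = 761 km.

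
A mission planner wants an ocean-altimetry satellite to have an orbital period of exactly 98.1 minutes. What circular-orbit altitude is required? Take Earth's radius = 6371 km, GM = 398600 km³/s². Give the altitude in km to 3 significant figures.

T = 98.1 min = 5886.0 s.
From T = 2π√(a³/μ): a = (μ T²/4π²)^(1/3) = (398600 × 5886.0² / 4π²)^(1/3) = 7046 km.
Altitude h = a − R = 7046 − 6371 = 675 km.

675 km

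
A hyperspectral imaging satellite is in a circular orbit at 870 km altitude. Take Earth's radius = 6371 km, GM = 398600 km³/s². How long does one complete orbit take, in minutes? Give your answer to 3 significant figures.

Semi-major axis a = 6371 + 870 = 7241 km. Period T = 2π√(a³/μ) = 2π√(7241³/398600) = 6132.1 s = 102.20 min.

102 min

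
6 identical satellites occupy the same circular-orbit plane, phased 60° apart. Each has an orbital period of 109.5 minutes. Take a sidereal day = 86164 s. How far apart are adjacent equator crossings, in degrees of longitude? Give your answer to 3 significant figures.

T = 109.5 min = 6570.0 s.
Single-satellite node shift = (6570.0/86164) × 360° = 27.45°.
With 6 satellites evenly phased, successive equator crossings are 27.45/6 = 4.575° apart.

4.57°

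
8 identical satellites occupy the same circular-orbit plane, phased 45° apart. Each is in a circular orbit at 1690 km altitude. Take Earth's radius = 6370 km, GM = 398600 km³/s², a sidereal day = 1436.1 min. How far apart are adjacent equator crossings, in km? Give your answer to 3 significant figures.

Semi-major axis a = 6370 + 1690 = 8060 km. Period T = 2π√(a³/μ) = 2π√(8060³/398600) = 7201.3 s = 120.02 min.
Single-satellite node shift = (7201.3/86166) × 360° = 30.09°.
With 8 satellites evenly phased, successive equator crossings are 30.09/8 = 3.761° apart.
That is 3.761 × 111.2 = 418 km at the equator.

418 km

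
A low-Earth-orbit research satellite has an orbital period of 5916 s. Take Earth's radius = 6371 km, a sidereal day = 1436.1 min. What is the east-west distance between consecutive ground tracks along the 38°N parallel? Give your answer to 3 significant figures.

Node shift per orbit = (5916.0/86166) × 360° = 24.72°.
Equatorial spacing = 24.72 × 111.2 km/° = 2748 km.
At 38° latitude, spacing = 2748 × cos(38°) = 2166 km.

2170 km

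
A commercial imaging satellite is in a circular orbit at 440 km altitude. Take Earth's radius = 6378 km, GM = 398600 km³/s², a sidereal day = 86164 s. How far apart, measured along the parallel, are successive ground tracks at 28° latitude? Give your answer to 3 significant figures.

2300 km

Semi-major axis a = 6378 + 440 = 6818 km. Period T = 2π√(a³/μ) = 2π√(6818³/398600) = 5602.7 s = 93.38 min.
Node shift per orbit = (5602.7/86164) × 360° = 23.41°.
Equatorial spacing = 23.41 × 111.3 km/° = 2606 km.
At 28° latitude, spacing = 2606 × cos(28°) = 2301 km.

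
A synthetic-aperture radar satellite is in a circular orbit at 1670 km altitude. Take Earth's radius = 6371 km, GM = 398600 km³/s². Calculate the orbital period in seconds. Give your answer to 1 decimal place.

Semi-major axis a = 6371 + 1670 = 8041 km. Period T = 2π√(a³/μ) = 2π√(8041³/398600) = 7175.9 s = 119.60 min.

7175.9 seconds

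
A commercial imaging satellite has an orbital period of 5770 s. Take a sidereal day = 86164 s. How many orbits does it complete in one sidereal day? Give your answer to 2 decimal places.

Orbits per sidereal day = 86164 / 5770.0 = 14.933.

14.93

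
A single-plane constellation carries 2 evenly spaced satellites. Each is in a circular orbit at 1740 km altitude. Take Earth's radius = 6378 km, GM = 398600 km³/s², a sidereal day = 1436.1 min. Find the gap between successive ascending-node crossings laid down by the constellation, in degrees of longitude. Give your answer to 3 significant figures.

Semi-major axis a = 6378 + 1740 = 8118 km. Period T = 2π√(a³/μ) = 2π√(8118³/398600) = 7279.2 s = 121.32 min.
Single-satellite node shift = (7279.2/86166) × 360° = 30.41°.
With 2 satellites evenly phased, successive equator crossings are 30.41/2 = 15.206° apart.

15.2°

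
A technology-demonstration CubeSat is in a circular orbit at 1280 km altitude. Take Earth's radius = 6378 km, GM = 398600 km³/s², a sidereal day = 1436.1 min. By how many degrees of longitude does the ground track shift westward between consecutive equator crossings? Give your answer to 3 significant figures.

Semi-major axis a = 6378 + 1280 = 7658 km. Period T = 2π√(a³/μ) = 2π√(7658³/398600) = 6669.4 s = 111.16 min.
During one orbit Earth rotates (6669.4 / 86166) × 360° = 27.86°.

27.9°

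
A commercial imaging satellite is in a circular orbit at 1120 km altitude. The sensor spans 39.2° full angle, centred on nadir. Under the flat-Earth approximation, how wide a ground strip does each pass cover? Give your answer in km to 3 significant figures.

798 km

Half-angle = 39.2°/2 = 19.6°.
Swath width ≈ 2h·tan(θ/2) = 2 × 1120 × tan(19.6°) = 797.6 km.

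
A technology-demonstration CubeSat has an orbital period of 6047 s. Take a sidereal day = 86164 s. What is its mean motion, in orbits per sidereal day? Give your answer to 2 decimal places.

14.25

Orbits per sidereal day = 86164 / 6047.0 = 14.249.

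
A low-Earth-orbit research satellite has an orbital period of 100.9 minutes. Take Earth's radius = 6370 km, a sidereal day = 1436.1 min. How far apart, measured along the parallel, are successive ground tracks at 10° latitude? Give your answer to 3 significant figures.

2770 km

T = 100.9 min = 6054.0 s.
Node shift per orbit = (6054.0/86166) × 360° = 25.29°.
Equatorial spacing = 25.29 × 111.2 km/° = 2812 km.
At 10° latitude, spacing = 2812 × cos(10°) = 2769 km.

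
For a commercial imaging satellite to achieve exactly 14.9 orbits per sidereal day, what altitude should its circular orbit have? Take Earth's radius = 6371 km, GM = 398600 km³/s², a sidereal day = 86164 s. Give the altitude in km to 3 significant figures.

592 km

Required period T = 86164 / 14.9 = 5782.8 s.
From T = 2π√(a³/μ): a = (μ T²/4π²)^(1/3) = (398600 × 5782.8² / 4π²)^(1/3) = 6963 km.
Altitude h = a − R = 6963 − 6371 = 592 km.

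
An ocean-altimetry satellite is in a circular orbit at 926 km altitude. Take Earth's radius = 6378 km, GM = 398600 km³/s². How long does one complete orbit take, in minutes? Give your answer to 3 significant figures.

104 min

Semi-major axis a = 6378 + 926 = 7304 km. Period T = 2π√(a³/μ) = 2π√(7304³/398600) = 6212.3 s = 103.54 min.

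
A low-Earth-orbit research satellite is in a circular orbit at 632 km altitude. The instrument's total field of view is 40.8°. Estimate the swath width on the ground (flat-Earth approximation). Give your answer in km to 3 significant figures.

Half-angle = 40.8°/2 = 20.4°.
Swath width ≈ 2h·tan(θ/2) = 2 × 632 × tan(20.4°) = 470.1 km.

470 km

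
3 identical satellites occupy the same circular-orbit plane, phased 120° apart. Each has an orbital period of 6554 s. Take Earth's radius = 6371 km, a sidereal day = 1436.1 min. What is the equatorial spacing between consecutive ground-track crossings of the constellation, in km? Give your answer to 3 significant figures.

Single-satellite node shift = (6554.0/86166) × 360° = 27.38°.
With 3 satellites evenly phased, successive equator crossings are 27.38/3 = 9.127° apart.
That is 9.127 × 111.2 = 1015 km at the equator.

1010 km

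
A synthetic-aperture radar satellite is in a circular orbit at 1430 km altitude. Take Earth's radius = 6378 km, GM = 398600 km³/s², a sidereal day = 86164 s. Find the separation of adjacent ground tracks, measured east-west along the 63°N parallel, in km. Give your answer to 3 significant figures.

Semi-major axis a = 6378 + 1430 = 7808 km. Period T = 2π√(a³/μ) = 2π√(7808³/398600) = 6866.3 s = 114.44 min.
Node shift per orbit = (6866.3/86164) × 360° = 28.69°.
Equatorial spacing = 28.69 × 111.3 km/° = 3193 km.
At 63° latitude, spacing = 3193 × cos(63°) = 1450 km.

1450 km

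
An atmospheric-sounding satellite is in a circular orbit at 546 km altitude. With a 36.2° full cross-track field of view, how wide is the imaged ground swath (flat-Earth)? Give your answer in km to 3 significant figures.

357 km

Half-angle = 36.2°/2 = 18.1°.
Swath width ≈ 2h·tan(θ/2) = 2 × 546 × tan(18.1°) = 356.9 km.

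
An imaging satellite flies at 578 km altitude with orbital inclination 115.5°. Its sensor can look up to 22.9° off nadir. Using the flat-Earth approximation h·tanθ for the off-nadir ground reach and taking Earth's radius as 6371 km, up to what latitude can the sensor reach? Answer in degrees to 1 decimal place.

66.7°

Retrograde orbit: the ground track reaches ±(180° − i) = ±(180 − 115.5) = ±64.5°.
Sensor half-swath on the ground ≈ 578·tan(22.9°) = 244 km = 2.20° of latitude.
Maximum observable latitude ≈ 64.5 + 2.20 = 66.7°.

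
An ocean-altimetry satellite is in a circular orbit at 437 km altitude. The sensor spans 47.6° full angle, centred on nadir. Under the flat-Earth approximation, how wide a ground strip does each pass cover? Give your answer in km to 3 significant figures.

Half-angle = 47.6°/2 = 23.8°.
Swath width ≈ 2h·tan(θ/2) = 2 × 437 × tan(23.8°) = 385.5 km.

385 km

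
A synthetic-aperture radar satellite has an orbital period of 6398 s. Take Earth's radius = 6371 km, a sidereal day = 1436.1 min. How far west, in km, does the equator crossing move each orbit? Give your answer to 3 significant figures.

2970 km

During one orbit Earth rotates (6398.0 / 86166) × 360° = 26.73°.
At the equator that is 26.73° × (2π·6371/360) km/° = 26.73 × 111.2 = 2972 km.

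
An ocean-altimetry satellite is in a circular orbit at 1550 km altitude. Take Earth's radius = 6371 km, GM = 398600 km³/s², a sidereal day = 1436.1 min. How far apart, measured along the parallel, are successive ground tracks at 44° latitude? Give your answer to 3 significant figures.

Semi-major axis a = 6371 + 1550 = 7921 km. Period T = 2π√(a³/μ) = 2π√(7921³/398600) = 7015.9 s = 116.93 min.
Node shift per orbit = (7015.9/86166) × 360° = 29.31°.
Equatorial spacing = 29.31 × 111.2 km/° = 3259 km.
At 44° latitude, spacing = 3259 × cos(44°) = 2345 km.

2340 km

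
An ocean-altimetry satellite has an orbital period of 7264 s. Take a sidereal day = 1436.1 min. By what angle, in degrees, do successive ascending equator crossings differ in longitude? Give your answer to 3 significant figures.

30.3°

During one orbit Earth rotates (7264.0 / 86166) × 360° = 30.35°.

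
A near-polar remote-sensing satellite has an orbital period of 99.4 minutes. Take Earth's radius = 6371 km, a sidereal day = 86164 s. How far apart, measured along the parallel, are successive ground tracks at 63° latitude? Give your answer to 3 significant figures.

T = 99.4 min = 5964.0 s.
Node shift per orbit = (5964.0/86164) × 360° = 24.92°.
Equatorial spacing = 24.92 × 111.2 km/° = 2771 km.
At 63° latitude, spacing = 2771 × cos(63°) = 1258 km.

1260 km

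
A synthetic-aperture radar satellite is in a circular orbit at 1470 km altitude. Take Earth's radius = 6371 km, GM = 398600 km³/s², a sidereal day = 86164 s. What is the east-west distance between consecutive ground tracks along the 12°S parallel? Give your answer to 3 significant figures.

Semi-major axis a = 6371 + 1470 = 7841 km. Period T = 2π√(a³/μ) = 2π√(7841³/398600) = 6909.8 s = 115.16 min.
Node shift per orbit = (6909.8/86164) × 360° = 28.87°.
Equatorial spacing = 28.87 × 111.2 km/° = 3210 km.
At 12° latitude, spacing = 3210 × cos(12°) = 3140 km.

3140 km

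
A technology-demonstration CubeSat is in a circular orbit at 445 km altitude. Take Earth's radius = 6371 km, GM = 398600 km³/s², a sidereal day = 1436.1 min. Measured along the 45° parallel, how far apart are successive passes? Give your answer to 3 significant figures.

Semi-major axis a = 6371 + 445 = 6816 km. Period T = 2π√(a³/μ) = 2π√(6816³/398600) = 5600.2 s = 93.34 min.
Node shift per orbit = (5600.2/86166) × 360° = 23.40°.
Equatorial spacing = 23.40 × 111.2 km/° = 2602 km.
At 45° latitude, spacing = 2602 × cos(45°) = 1840 km.

1840 km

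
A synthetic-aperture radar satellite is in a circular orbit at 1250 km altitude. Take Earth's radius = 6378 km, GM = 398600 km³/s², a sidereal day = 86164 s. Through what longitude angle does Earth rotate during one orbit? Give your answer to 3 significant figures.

Semi-major axis a = 6378 + 1250 = 7628 km. Period T = 2π√(a³/μ) = 2π√(7628³/398600) = 6630.2 s = 110.50 min.
During one orbit Earth rotates (6630.2 / 86164) × 360° = 27.70°.

27.7°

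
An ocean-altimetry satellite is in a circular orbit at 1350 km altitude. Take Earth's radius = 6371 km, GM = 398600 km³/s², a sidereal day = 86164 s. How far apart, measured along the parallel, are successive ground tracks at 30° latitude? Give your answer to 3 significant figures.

2720 km

Semi-major axis a = 6371 + 1350 = 7721 km. Period T = 2π√(a³/μ) = 2π√(7721³/398600) = 6751.8 s = 112.53 min.
Node shift per orbit = (6751.8/86164) × 360° = 28.21°.
Equatorial spacing = 28.21 × 111.2 km/° = 3137 km.
At 30° latitude, spacing = 3137 × cos(30°) = 2717 km.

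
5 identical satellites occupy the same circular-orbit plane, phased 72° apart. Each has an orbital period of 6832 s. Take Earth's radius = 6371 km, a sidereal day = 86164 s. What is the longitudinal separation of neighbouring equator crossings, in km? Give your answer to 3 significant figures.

Single-satellite node shift = (6832.0/86164) × 360° = 28.54°.
With 5 satellites evenly phased, successive equator crossings are 28.54/5 = 5.709° apart.
That is 5.709 × 111.2 = 635 km at the equator.

635 km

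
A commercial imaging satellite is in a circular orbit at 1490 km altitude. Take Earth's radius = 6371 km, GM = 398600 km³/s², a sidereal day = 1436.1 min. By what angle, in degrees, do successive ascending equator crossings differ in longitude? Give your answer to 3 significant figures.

Semi-major axis a = 6371 + 1490 = 7861 km. Period T = 2π√(a³/μ) = 2π√(7861³/398600) = 6936.3 s = 115.61 min.
During one orbit Earth rotates (6936.3 / 86166) × 360° = 28.98°.

29.0°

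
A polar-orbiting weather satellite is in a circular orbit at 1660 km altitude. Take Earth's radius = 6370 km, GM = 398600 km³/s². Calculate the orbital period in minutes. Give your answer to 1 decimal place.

119.4 min

Semi-major axis a = 6370 + 1660 = 8030 km. Period T = 2π√(a³/μ) = 2π√(8030³/398600) = 7161.2 s = 119.35 min.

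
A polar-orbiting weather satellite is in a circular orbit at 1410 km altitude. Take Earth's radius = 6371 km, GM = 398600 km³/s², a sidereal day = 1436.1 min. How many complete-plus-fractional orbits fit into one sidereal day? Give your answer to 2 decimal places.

Semi-major axis a = 6371 + 1410 = 7781 km. Period T = 2π√(a³/μ) = 2π√(7781³/398600) = 6830.7 s = 113.84 min.
Orbits per sidereal day = 86166 / 6830.7 = 12.615.

12.61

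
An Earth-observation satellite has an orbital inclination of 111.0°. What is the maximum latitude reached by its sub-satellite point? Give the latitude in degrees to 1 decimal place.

69.0°

Retrograde orbit: the ground track reaches ±(180° − i) = ±(180 − 111.0) = ±69.0°.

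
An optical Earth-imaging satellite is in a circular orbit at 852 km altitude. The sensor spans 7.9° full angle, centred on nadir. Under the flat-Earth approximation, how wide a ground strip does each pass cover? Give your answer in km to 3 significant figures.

118 km

Half-angle = 7.9°/2 = 3.95°.
Swath width ≈ 2h·tan(θ/2) = 2 × 852 × tan(3.95°) = 117.7 km.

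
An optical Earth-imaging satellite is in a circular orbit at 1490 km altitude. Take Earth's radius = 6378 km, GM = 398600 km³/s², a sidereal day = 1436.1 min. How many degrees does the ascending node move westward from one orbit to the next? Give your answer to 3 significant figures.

29.0°

Semi-major axis a = 6378 + 1490 = 7868 km. Period T = 2π√(a³/μ) = 2π√(7868³/398600) = 6945.6 s = 115.76 min.
During one orbit Earth rotates (6945.6 / 86166) × 360° = 29.02°.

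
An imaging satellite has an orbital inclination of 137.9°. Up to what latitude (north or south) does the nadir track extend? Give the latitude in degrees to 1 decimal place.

42.1°

Retrograde orbit: the ground track reaches ±(180° − i) = ±(180 − 137.9) = ±42.1°.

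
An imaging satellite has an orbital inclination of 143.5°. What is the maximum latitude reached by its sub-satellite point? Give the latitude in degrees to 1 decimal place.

Retrograde orbit: the ground track reaches ±(180° − i) = ±(180 − 143.5) = ±36.5°.

36.5°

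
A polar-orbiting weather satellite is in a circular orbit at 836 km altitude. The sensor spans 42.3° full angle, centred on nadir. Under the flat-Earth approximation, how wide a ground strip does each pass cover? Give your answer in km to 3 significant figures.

Half-angle = 42.3°/2 = 21.15°.
Swath width ≈ 2h·tan(θ/2) = 2 × 836 × tan(21.15°) = 646.8 km.

647 km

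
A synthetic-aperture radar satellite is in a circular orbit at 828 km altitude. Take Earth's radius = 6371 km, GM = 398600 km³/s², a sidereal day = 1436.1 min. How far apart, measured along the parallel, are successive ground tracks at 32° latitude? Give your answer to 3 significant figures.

Semi-major axis a = 6371 + 828 = 7199 km. Period T = 2π√(a³/μ) = 2π√(7199³/398600) = 6078.8 s = 101.31 min.
Node shift per orbit = (6078.8/86166) × 360° = 25.40°.
Equatorial spacing = 25.40 × 111.2 km/° = 2824 km.
At 32° latitude, spacing = 2824 × cos(32°) = 2395 km.

2390 km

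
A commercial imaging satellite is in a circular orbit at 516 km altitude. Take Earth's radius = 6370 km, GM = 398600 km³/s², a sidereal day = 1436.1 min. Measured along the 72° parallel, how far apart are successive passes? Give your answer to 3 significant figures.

816 km

Semi-major axis a = 6370 + 516 = 6886 km. Period T = 2π√(a³/μ) = 2π√(6886³/398600) = 5686.7 s = 94.78 min.
Node shift per orbit = (5686.7/86166) × 360° = 23.76°.
Equatorial spacing = 23.76 × 111.2 km/° = 2641 km.
At 72° latitude, spacing = 2641 × cos(72°) = 816 km.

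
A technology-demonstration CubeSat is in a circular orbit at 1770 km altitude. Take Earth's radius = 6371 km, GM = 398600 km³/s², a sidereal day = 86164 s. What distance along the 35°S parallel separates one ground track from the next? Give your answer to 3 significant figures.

Semi-major axis a = 6371 + 1770 = 8141 km. Period T = 2π√(a³/μ) = 2π√(8141³/398600) = 7310.2 s = 121.84 min.
Node shift per orbit = (7310.2/86164) × 360° = 30.54°.
Equatorial spacing = 30.54 × 111.2 km/° = 3396 km.
At 35° latitude, spacing = 3396 × cos(35°) = 2782 km.

2780 km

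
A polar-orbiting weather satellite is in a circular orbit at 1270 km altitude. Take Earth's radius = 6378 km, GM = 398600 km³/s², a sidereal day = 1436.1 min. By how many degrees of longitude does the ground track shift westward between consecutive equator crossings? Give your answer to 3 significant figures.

27.8°

Semi-major axis a = 6378 + 1270 = 7648 km. Period T = 2π√(a³/μ) = 2π√(7648³/398600) = 6656.3 s = 110.94 min.
During one orbit Earth rotates (6656.3 / 86166) × 360° = 27.81°.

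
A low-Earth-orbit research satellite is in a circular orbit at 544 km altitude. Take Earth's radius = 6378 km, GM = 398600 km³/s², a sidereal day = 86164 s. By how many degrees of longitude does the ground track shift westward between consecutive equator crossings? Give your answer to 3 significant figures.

Semi-major axis a = 6378 + 544 = 6922 km. Period T = 2π√(a³/μ) = 2π√(6922³/398600) = 5731.4 s = 95.52 min.
During one orbit Earth rotates (5731.4 / 86164) × 360° = 23.95°.

23.9°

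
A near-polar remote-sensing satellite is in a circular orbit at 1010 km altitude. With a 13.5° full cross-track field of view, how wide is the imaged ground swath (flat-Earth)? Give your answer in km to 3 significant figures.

Half-angle = 13.5°/2 = 6.75°.
Swath width ≈ 2h·tan(θ/2) = 2 × 1010 × tan(6.75°) = 239.1 km.

239 km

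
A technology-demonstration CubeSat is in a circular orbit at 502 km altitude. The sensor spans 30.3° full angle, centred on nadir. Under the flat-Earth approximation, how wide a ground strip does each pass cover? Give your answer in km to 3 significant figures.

272 km

Half-angle = 30.3°/2 = 15.15°.
Swath width ≈ 2h·tan(θ/2) = 2 × 502 × tan(15.15°) = 271.8 km.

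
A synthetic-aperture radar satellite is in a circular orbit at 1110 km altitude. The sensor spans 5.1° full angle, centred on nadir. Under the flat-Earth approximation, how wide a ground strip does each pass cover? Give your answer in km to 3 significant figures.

Half-angle = 5.1°/2 = 2.55°.
Swath width ≈ 2h·tan(θ/2) = 2 × 1110 × tan(2.55°) = 98.9 km.

98.9 km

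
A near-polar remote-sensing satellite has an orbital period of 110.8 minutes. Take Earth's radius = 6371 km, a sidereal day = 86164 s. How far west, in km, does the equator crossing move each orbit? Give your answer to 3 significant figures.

T = 110.8 min = 6648.0 s.
During one orbit Earth rotates (6648.0 / 86164) × 360° = 27.78°.
At the equator that is 27.78° × (2π·6371/360) km/° = 27.78 × 111.2 = 3089 km.

3090 km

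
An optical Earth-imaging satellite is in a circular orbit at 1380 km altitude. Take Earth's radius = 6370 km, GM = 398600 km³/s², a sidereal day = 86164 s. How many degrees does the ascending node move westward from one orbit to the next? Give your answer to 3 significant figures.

Semi-major axis a = 6370 + 1380 = 7750 km. Period T = 2π√(a³/μ) = 2π√(7750³/398600) = 6789.9 s = 113.17 min.
During one orbit Earth rotates (6789.9 / 86164) × 360° = 28.37°.

28.4°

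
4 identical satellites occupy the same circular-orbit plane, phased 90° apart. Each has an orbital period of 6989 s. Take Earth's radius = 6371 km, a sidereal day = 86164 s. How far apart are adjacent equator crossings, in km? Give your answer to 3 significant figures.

812 km

Single-satellite node shift = (6989.0/86164) × 360° = 29.20°.
With 4 satellites evenly phased, successive equator crossings are 29.20/4 = 7.300° apart.
That is 7.300 × 111.2 = 812 km at the equator.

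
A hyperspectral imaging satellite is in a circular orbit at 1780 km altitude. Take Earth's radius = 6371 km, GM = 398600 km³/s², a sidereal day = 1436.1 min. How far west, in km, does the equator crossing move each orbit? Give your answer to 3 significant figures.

Semi-major axis a = 6371 + 1780 = 8151 km. Period T = 2π√(a³/μ) = 2π√(8151³/398600) = 7323.6 s = 122.06 min.
During one orbit Earth rotates (7323.6 / 86166) × 360° = 30.60°.
At the equator that is 30.60° × (2π·6371/360) km/° = 30.60 × 111.2 = 3402 km.

3400 km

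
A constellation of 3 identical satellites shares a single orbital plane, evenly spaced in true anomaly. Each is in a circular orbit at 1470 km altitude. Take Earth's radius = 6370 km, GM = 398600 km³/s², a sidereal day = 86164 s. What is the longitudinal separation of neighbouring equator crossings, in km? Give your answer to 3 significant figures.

1070 km

Semi-major axis a = 6370 + 1470 = 7840 km. Period T = 2π√(a³/μ) = 2π√(7840³/398600) = 6908.5 s = 115.14 min.
Single-satellite node shift = (6908.5/86164) × 360° = 28.86°.
With 3 satellites evenly phased, successive equator crossings are 28.86/3 = 9.621° apart.
That is 9.621 × 111.2 = 1070 km at the equator.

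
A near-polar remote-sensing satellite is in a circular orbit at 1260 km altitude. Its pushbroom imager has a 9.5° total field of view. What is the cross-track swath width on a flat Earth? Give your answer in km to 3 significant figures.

209 km

Half-angle = 9.5°/2 = 4.75°.
Swath width ≈ 2h·tan(θ/2) = 2 × 1260 × tan(4.75°) = 209.4 km.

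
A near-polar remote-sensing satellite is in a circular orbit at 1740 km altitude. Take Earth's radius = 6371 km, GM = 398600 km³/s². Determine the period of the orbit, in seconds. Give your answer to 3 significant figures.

7270 seconds

Semi-major axis a = 6371 + 1740 = 8111 km. Period T = 2π√(a³/μ) = 2π√(8111³/398600) = 7269.8 s = 121.16 min.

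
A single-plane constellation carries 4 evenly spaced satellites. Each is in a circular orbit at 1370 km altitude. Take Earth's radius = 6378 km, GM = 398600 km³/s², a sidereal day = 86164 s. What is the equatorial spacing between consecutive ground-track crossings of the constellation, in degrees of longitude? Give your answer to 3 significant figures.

Semi-major axis a = 6378 + 1370 = 7748 km. Period T = 2π√(a³/μ) = 2π√(7748³/398600) = 6787.3 s = 113.12 min.
Single-satellite node shift = (6787.3/86164) × 360° = 28.36°.
With 4 satellites evenly phased, successive equator crossings are 28.36/4 = 7.089° apart.

7.09°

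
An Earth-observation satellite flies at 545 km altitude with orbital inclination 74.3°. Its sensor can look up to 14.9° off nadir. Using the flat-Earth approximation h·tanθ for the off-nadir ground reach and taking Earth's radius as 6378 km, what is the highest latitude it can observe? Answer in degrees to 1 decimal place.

For a prograde orbit the ground track reaches latitude ±i = ±74.3°.
Sensor half-swath on the ground ≈ 545·tan(14.9°) = 145 km = 1.30° of latitude.
Maximum observable latitude ≈ 74.3 + 1.30 = 75.6°.

75.6°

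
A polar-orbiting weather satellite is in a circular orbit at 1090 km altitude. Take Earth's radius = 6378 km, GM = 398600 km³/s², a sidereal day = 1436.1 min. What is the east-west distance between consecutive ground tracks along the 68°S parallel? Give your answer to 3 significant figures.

Semi-major axis a = 6378 + 1090 = 7468 km. Period T = 2π√(a³/μ) = 2π√(7468³/398600) = 6422.7 s = 107.05 min.
Node shift per orbit = (6422.7/86166) × 360° = 26.83°.
Equatorial spacing = 26.83 × 111.3 km/° = 2987 km.
At 68° latitude, spacing = 2987 × cos(68°) = 1119 km.

1120 km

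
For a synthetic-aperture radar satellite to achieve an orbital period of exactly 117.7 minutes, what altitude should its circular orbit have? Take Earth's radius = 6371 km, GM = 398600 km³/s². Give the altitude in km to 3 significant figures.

1580 km

T = 117.7 min = 7062.0 s.
From T = 2π√(a³/μ): a = (μ T²/4π²)^(1/3) = (398600 × 7062.0² / 4π²)^(1/3) = 7956 km.
Altitude h = a − R = 7956 − 6371 = 1585 km.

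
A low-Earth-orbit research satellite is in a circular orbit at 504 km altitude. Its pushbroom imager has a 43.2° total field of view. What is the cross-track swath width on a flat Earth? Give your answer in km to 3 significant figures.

Half-angle = 43.2°/2 = 21.6°.
Swath width ≈ 2h·tan(θ/2) = 2 × 504 × tan(21.6°) = 399.1 km.

399 km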